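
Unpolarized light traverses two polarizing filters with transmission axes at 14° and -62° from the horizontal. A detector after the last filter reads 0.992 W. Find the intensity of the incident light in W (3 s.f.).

Unpolarized light through the first polarizer → I₁ = ½ I₀, now polarized at 14°.
I₂ = I₁ cos²(-62° − 14°) = 0.5 I₀ · cos²(76°) = 0.02926 I₀.
So 0.992 W = 0.02926 I₀, giving I₀ = 0.992/0.02926 = 33.9 W.

I₀ ≈ 33.9 W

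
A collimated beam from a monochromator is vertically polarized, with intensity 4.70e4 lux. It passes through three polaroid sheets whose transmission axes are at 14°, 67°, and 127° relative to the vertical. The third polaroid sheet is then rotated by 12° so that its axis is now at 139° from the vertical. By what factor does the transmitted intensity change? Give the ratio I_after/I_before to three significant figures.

Before rotation:
I₁ = I₀ cos²(14° − 0°) = I₀ cos²(14°) = 0.9415 I₀.
I₂ = I₁ cos²(67° − 14°) = 0.9415 I₀ · cos²(53°) = 0.341 I₀.
I₃ = I₂ cos²(127° − 67°) = 0.341 I₀ · cos²(60°) = 0.08525 I₀.
After rotation:
I₁ = I₀ cos²(14° − 0°) = I₀ cos²(14°) = 0.9415 I₀.
I₂ = I₁ cos²(67° − 14°) = 0.9415 I₀ · cos²(53°) = 0.341 I₀.
I₃ = I₂ cos²(139° − 67°) = 0.341 I₀ · cos²(72°) = 0.03256 I₀.
Ratio = 0.03256 / 0.08525 = 0.382.

I_new/I_old ≈ 0.382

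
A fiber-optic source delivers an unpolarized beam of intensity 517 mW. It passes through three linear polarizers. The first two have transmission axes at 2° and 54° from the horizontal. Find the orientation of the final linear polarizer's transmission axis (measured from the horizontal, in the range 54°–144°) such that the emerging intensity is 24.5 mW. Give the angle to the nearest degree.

θ ≈ 114°

Unpolarized light through the first polarizer → I₁ = ½ I₀, now polarized at 2°.
I₂ = I₁ cos²(54° − 2°) = 0.5 I₀ · cos²(52°) = 0.1895 I₀.
Target fraction: 24.5 / 517 mW = 0.04739 of I₀.
Need I₃/I₀ = 0.04739, so cos²(θ − 54°) = 0.04739 / 0.1895 = 0.25.
θ − 54° = arccos(√0.25) = 60.0°, giving θ ≈ 54 + 60.0 = 114.0°.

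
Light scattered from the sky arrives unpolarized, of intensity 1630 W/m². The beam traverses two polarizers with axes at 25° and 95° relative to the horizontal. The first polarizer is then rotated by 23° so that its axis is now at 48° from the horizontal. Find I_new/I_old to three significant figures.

I_new/I_old ≈ 3.98

Before rotation:
Unpolarized light through the first polarizer → I₁ = ½ I₀, now polarized at 25°.
I₂ = I₁ cos²(95° − 25°) = 0.5 I₀ · cos²(70°) = 0.05849 I₀.
After rotation:
Unpolarized light through the first polarizer → I₁ = ½ I₀, now polarized at 48°.
I₂ = I₁ cos²(95° − 48°) = 0.5 I₀ · cos²(47°) = 0.2326 I₀.
Ratio = 0.2326 / 0.05849 = 3.976.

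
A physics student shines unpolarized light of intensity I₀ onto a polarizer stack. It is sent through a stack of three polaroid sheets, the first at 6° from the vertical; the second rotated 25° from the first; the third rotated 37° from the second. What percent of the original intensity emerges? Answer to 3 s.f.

Unpolarized light through the first polarizer → I₁ = ½ I₀, now polarized at 6°.
I₂ = I₁ cos²(25°) = 0.5 · 0.8214 I₀ = 0.4107 I₀.
I₃ = I₂ cos²(37°) = 0.4107 · 0.6378 I₀ = 0.262 I₀.
That is 26.2% of the incident intensity.

≈ 26.2%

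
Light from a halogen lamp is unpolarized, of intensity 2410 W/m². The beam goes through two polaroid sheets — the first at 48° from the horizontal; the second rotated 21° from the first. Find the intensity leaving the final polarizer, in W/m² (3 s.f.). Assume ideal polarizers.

I ≈ 1050 W/m²

Unpolarized light through the first polarizer → I₁ = 2410 W/m²/2 = 1205 W/m², polarized at 48°.
I₂ = I₁ · cos²(21°) = 1205 · 0.8716 = 1050 W/m².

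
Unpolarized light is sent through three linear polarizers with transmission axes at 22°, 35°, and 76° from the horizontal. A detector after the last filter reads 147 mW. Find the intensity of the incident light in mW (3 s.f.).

I₀ ≈ 544 mW

Unpolarized light through the first polarizer → I₁ = ½ I₀, now polarized at 22°.
I₂ = I₁ cos²(35° − 22°) = 0.5 I₀ · cos²(13°) = 0.4747 I₀.
I₃ = I₂ cos²(76° − 35°) = 0.4747 I₀ · cos²(41°) = 0.2704 I₀.
So 147 mW = 0.2704 I₀, giving I₀ = 147/0.2704 = 543.7 mW.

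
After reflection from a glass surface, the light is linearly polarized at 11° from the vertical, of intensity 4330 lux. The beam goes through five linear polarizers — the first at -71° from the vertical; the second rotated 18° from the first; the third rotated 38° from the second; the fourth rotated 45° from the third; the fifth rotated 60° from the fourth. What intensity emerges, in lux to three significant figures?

I₁ = 4330 lux · cos²(82°) = 83.87 lux.
I₂ = I₁ · cos²(18°) = 83.87 · 0.9045 = 75.86 lux.
I₃ = I₂ · cos²(38°) = 75.86 · 0.621 = 47.11 lux.
I₄ = I₃ · cos²(45°) = 47.11 · 0.5 = 23.55 lux.
I₅ = I₄ · cos²(60°) = 23.55 · 0.25 = 5.888 lux.

I ≈ 5.89 lux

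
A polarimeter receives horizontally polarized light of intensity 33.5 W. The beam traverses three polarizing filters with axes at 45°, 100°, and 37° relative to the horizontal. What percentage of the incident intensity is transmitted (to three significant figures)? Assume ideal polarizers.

≈ 3.39%

I₁ = 33.5 W · cos²(45°) = 16.75 W.
I₂ = I₁ · cos²(55°) = 16.75 · 0.329 = 5.511 W.
I₃ = I₂ · cos²(63°) = 5.511 · 0.2061 = 1.136 W.
That is 3.39% of the incident intensity.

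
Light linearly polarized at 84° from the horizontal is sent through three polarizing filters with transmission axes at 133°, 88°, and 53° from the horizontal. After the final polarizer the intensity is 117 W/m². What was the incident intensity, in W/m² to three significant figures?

By Malus's law, I₁ = I₀ cos²(133° − 84°) = I₀ cos²(49°) = 0.4304 I₀.
I₂ = I₁ cos²(88° − 133°) = 0.4304 I₀ · cos²(45°) = 0.2152 I₀.
I₃ = I₂ cos²(53° − 88°) = 0.2152 I₀ · cos²(35°) = 0.1444 I₀.
So 117 W/m² = 0.1444 I₀, giving I₀ = 117/0.1444 = 810.2 W/m².

I₀ ≈ 810 W/m²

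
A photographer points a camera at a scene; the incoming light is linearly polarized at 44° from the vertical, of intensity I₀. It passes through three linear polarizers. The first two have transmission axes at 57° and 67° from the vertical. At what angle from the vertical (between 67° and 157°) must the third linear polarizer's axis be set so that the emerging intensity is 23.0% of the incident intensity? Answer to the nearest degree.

θ ≈ 127°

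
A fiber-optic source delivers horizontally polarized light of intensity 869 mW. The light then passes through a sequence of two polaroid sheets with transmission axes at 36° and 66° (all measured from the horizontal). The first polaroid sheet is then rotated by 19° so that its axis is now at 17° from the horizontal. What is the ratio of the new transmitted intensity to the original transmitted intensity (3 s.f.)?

I_new/I_old ≈ 0.802

Before rotation:
I₁ = I₀ cos²(36° − 0°) = I₀ cos²(36°) = 0.6545 I₀.
I₂ = I₁ cos²(66° − 36°) = 0.6545 I₀ · cos²(30°) = 0.4909 I₀.
After rotation:
I₁ = I₀ cos²(17° − 0°) = I₀ cos²(17°) = 0.9145 I₀.
I₂ = I₁ cos²(66° − 17°) = 0.9145 I₀ · cos²(49°) = 0.3936 I₀.
Ratio = 0.3936 / 0.4909 = 0.8019.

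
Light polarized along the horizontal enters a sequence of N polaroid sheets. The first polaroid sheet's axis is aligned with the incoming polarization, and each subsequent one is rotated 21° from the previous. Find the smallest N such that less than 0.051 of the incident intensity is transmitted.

First polarizer is aligned with the polarization: full transmission.
Each further stage multiplies by cos²(21°) = 0.8716.
After N polarizers: T = 0.8716^(N−1). Require T < 0.051 ⇒ N−1 > ln(0.051)/ln(0.8716) = 21.65, so N−1 ≥ 22 and N = 23.
Check: N=23 gives T = 0.0486 < 0.051; N=22 gives T = 0.05577.

N = 23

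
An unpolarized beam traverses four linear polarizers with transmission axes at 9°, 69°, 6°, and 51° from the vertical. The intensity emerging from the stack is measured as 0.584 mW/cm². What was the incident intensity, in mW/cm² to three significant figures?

I₀ ≈ 45.3 mW/cm²

Unpolarized light through the first polarizer → I₁ = ½ I₀, now polarized at 9°.
I₂ = I₁ cos²(69° − 9°) = 0.5 I₀ · cos²(60°) = 0.125 I₀.
I₃ = I₂ cos²(6° − 69°) = 0.125 I₀ · cos²(63°) = 0.02576 I₀.
I₄ = I₃ cos²(51° − 6°) = 0.02576 I₀ · cos²(45°) = 0.01288 I₀.
So 0.584 mW/cm² = 0.01288 I₀, giving I₀ = 0.584/0.01288 = 45.34 mW/cm².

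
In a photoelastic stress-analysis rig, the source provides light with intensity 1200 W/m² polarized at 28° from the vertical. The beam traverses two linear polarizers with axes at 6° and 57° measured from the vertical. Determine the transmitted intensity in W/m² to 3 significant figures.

I ≈ 409 W/m²

I₁ = 1200 W/m² · cos²(22°) = 1032 W/m².
I₂ = I₁ · cos²(51°) = 1032 · 0.396 = 408.6 W/m².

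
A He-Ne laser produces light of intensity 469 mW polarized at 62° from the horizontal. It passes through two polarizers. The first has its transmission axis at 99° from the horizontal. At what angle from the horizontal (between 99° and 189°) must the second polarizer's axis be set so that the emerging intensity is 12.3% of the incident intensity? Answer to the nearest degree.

θ ≈ 163°

By Malus's law, I₁ = I₀ cos²(99° − 62°) = I₀ cos²(37°) = 0.6378 I₀.
Need I₂/I₀ = 0.123, so cos²(θ − 99°) = 0.123 / 0.6378 = 0.1928.
θ − 99° = arccos(√0.1928) = 64.0°, giving θ ≈ 99 + 64.0 = 163.0°.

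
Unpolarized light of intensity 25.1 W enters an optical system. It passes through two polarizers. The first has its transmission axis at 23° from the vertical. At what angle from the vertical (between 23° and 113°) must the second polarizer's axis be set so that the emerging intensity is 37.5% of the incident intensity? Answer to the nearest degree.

θ ≈ 53°

Unpolarized light through the first polarizer → I₁ = ½ I₀, now polarized at 23°.
Need I₂/I₀ = 0.375, so cos²(θ − 23°) = 0.375 / 0.5 = 0.75.
θ − 23° = arccos(√0.75) = 30.0°, giving θ ≈ 23 + 30.0 = 53.0°.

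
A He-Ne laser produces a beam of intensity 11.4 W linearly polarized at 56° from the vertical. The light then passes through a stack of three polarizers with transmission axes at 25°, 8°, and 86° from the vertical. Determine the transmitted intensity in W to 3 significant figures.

I₁ = 11.4 W · cos²(31°) = 8.376 W.
I₂ = I₁ · cos²(17°) = 8.376 · 0.9145 = 7.66 W.
I₃ = I₂ · cos²(78°) = 7.66 · 0.04323 = 0.3311 W.

I ≈ 0.331 W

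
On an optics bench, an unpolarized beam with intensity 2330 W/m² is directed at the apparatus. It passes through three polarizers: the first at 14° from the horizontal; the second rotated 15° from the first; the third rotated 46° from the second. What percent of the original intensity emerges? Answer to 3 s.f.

Unpolarized light through the first polarizer → I₁ = 2330 W/m²/2 = 1165 W/m², polarized at 14°.
I₂ = I₁ · cos²(15°) = 1165 · 0.933 = 1087 W/m².
I₃ = I₂ · cos²(46°) = 1087 · 0.4826 = 524.5 W/m².
That is 22.51% of the incident intensity.

≈ 22.5%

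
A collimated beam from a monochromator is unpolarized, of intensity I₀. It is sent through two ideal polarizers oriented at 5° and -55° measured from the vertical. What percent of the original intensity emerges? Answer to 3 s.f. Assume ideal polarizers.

Unpolarized light through the first polarizer → I₁ = ½ I₀, now polarized at 5°.
I₂ = I₁ cos²(-55° − 5°) = 0.5 I₀ · cos²(60°) = 0.125 I₀.
That is 12.5% of the incident intensity.

≈ 12.5%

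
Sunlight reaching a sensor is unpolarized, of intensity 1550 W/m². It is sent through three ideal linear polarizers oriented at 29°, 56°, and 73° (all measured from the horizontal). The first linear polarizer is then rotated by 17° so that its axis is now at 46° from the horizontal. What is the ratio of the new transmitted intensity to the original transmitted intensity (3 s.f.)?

I_new/I_old ≈ 1.22

Before rotation:
Unpolarized light through the first polarizer → I₁ = ½ I₀, now polarized at 29°.
I₂ = I₁ cos²(56° − 29°) = 0.5 I₀ · cos²(27°) = 0.3969 I₀.
I₃ = I₂ cos²(73° − 56°) = 0.3969 I₀ · cos²(17°) = 0.363 I₀.
After rotation:
Unpolarized light through the first polarizer → I₁ = ½ I₀, now polarized at 46°.
I₂ = I₁ cos²(56° − 46°) = 0.5 I₀ · cos²(10°) = 0.4849 I₀.
I₃ = I₂ cos²(73° − 56°) = 0.4849 I₀ · cos²(17°) = 0.4435 I₀.
Ratio = 0.4435 / 0.363 = 1.222.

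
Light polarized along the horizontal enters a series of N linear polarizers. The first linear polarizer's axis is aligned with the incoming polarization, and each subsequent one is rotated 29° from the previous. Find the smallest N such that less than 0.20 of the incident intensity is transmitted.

N = 8

First polarizer is aligned with the polarization: full transmission.
Each further stage multiplies by cos²(29°) = 0.765.
After N polarizers: T = 0.765^(N−1). Require T < 0.20 ⇒ N−1 > ln(0.20)/ln(0.765) = 6.01, so N−1 ≥ 7 and N = 8.
Check: N=8 gives T = 0.1533 < 0.20; N=7 gives T = 0.2004.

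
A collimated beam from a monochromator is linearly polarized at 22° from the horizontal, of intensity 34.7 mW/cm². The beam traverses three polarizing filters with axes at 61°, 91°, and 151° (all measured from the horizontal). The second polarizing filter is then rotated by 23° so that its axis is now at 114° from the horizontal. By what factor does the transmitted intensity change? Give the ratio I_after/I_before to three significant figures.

I_new/I_old ≈ 1.23

Before rotation:
I₁ = I₀ cos²(61° − 22°) = I₀ cos²(39°) = 0.604 I₀.
I₂ = I₁ cos²(91° − 61°) = 0.604 I₀ · cos²(30°) = 0.453 I₀.
I₃ = I₂ cos²(151° − 91°) = 0.453 I₀ · cos²(60°) = 0.1132 I₀.
After rotation:
I₁ = I₀ cos²(61° − 22°) = I₀ cos²(39°) = 0.604 I₀.
I₂ = I₁ cos²(114° − 61°) = 0.604 I₀ · cos²(53°) = 0.2187 I₀.
I₃ = I₂ cos²(151° − 114°) = 0.2187 I₀ · cos²(37°) = 0.1395 I₀.
Ratio = 0.1395 / 0.1132 = 1.232.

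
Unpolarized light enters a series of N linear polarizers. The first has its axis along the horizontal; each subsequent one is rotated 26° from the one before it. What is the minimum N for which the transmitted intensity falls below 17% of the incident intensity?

N = 7

First polarizer halves the unpolarized light: factor 1/2.
Each further stage multiplies by cos²(26°) = 0.8078.
After N polarizers: T = 0.5·0.8078^(N−1). Require T < 0.17 ⇒ N−1 > ln(0.17/0.5)/ln(0.8078) = 5.06, so N−1 ≥ 6 and N = 7.
Check: N=7 gives T = 0.139 < 0.17; N=6 gives T = 0.172.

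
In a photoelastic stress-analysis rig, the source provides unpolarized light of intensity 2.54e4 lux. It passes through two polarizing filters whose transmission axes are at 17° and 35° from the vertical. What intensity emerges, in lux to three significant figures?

I ≈ 1.15e4 lux

Unpolarized light through the first polarizer → I₁ = 2.54e4 lux/2 = 1.27e+04 lux, polarized at 17°.
I₂ = I₁ · cos²(18°) = 1.27e+04 · 0.9045 = 1.149e+04 lux.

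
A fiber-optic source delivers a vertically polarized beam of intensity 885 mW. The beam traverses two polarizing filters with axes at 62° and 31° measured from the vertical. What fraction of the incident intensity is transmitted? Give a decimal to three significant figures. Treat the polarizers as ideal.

I/I₀ ≈ 0.162

I₁ = 885 mW · cos²(62°) = 195.1 mW.
I₂ = I₁ · cos²(31°) = 195.1 · 0.7347 = 143.3 mW.
Transmitted fraction = 0.1619.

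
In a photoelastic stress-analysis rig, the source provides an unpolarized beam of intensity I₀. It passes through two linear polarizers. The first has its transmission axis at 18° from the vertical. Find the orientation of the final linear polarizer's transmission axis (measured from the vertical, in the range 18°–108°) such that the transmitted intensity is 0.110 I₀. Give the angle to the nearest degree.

Unpolarized light through the first polarizer → I₁ = ½ I₀, now polarized at 18°.
Need I₂/I₀ = 0.11, so cos²(θ − 18°) = 0.11 / 0.5 = 0.22.
θ − 18° = arccos(√0.22) = 62.0°, giving θ ≈ 18 + 62.0 = 80.0°.

θ ≈ 80°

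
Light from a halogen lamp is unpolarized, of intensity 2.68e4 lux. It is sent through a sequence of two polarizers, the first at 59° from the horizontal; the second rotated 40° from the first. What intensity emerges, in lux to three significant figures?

Unpolarized light through the first polarizer → I₁ = 2.68e4 lux/2 = 1.34e+04 lux, polarized at 59°.
I₂ = I₁ · cos²(40°) = 1.34e+04 · 0.5868 = 7863 lux.

I ≈ 7860 lux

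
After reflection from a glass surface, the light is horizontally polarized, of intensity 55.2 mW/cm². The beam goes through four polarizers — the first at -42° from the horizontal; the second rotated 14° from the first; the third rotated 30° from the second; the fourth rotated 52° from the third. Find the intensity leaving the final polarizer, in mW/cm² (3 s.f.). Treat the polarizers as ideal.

I ≈ 8.16 mW/cm²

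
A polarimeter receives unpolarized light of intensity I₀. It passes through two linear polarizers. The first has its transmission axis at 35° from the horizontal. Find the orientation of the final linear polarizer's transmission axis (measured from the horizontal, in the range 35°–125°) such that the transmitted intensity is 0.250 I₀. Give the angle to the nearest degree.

θ ≈ 80°

Unpolarized light through the first polarizer → I₁ = ½ I₀, now polarized at 35°.
Need I₂/I₀ = 0.25, so cos²(θ − 35°) = 0.25 / 0.5 = 0.5.
θ − 35° = arccos(√0.5) = 45.0°, giving θ ≈ 35 + 45.0 = 80.0°.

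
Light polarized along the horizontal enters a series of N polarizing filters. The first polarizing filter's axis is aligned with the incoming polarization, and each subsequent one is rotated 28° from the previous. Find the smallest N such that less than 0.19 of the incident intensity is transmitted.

First polarizer is aligned with the polarization: full transmission.
Each further stage multiplies by cos²(28°) = 0.7796.
After N polarizers: T = 0.7796^(N−1). Require T < 0.19 ⇒ N−1 > ln(0.19)/ln(0.7796) = 6.67, so N−1 ≥ 7 and N = 8.
Check: N=8 gives T = 0.175 < 0.19; N=7 gives T = 0.2245.

N = 8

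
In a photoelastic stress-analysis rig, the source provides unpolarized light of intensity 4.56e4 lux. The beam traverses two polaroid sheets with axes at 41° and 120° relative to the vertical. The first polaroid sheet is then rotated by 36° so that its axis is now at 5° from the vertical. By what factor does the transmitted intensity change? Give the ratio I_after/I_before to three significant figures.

I_new/I_old ≈ 4.91

Before rotation:
Unpolarized light through the first polarizer → I₁ = ½ I₀, now polarized at 41°.
I₂ = I₁ cos²(120° − 41°) = 0.5 I₀ · cos²(79°) = 0.0182 I₀.
After rotation:
Unpolarized light through the first polarizer → I₁ = ½ I₀, now polarized at 5°.
Angle between axes 1 and 2: 65°. I₂ = 0.5 I₀ · cos²(65°) = 0.0893 I₀.
Ratio = 0.0893 / 0.0182 = 4.906.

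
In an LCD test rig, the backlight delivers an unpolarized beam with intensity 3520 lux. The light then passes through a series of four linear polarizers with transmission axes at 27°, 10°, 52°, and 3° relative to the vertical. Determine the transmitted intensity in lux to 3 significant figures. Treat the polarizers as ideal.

Unpolarized light through the first polarizer → I₁ = 3520 lux/2 = 1760 lux, polarized at 27°.
I₂ = I₁ · cos²(17°) = 1760 · 0.9145 = 1610 lux.
I₃ = I₂ · cos²(42°) = 1610 · 0.5523 = 888.9 lux.
I₄ = I₃ · cos²(49°) = 888.9 · 0.4304 = 382.6 lux.

I ≈ 383 lux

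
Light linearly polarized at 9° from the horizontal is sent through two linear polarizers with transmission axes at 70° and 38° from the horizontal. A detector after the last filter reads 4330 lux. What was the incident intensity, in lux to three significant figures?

I₁ = I₀ cos²(70° − 9°) = I₀ cos²(61°) = 0.235 I₀.
I₂ = I₁ cos²(38° − 70°) = 0.235 I₀ · cos²(32°) = 0.169 I₀.
So 4330 lux = 0.169 I₀, giving I₀ = 4330/0.169 = 2.562e+04 lux.

I₀ ≈ 2.56e4 lux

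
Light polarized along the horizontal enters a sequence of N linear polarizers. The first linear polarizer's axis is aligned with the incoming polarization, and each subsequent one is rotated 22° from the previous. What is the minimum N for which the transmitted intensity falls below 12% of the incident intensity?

N = 16

First polarizer is aligned with the polarization: full transmission.
Each further stage multiplies by cos²(22°) = 0.8597.
After N polarizers: T = 0.8597^(N−1). Require T < 0.12 ⇒ N−1 > ln(0.12)/ln(0.8597) = 14.02, so N−1 ≥ 15 and N = 16.
Check: N=16 gives T = 0.1035 < 0.12; N=15 gives T = 0.1204.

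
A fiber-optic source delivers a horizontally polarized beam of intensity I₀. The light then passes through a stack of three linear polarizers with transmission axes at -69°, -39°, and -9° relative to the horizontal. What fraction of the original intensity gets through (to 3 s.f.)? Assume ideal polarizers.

≈ 0.0722 I₀

By Malus's law, I₁ = I₀ cos²(-69° − 0°) = I₀ cos²(69°) = 0.1284 I₀.
I₂ = I₁ cos²(-39° + 69°) = 0.1284 I₀ · cos²(30°) = 0.09632 I₀.
I₃ = I₂ cos²(-9° + 39°) = 0.09632 I₀ · cos²(30°) = 0.07224 I₀.
Transmitted fraction = 0.07224.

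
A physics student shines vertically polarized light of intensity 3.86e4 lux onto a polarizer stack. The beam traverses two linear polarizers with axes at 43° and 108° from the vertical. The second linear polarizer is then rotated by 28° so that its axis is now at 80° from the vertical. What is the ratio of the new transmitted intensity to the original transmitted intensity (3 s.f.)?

I_new/I_old ≈ 3.57

Before rotation:
By Malus's law, I₁ = I₀ cos²(43° − 0°) = I₀ cos²(43°) = 0.5349 I₀.
I₂ = I₁ cos²(108° − 43°) = 0.5349 I₀ · cos²(65°) = 0.09553 I₀.
After rotation:
I₁ = I₀ cos²(43° − 0°) = I₀ cos²(43°) = 0.5349 I₀.
I₂ = I₁ cos²(80° − 43°) = 0.5349 I₀ · cos²(37°) = 0.3412 I₀.
Ratio = 0.3412 / 0.09553 = 3.571.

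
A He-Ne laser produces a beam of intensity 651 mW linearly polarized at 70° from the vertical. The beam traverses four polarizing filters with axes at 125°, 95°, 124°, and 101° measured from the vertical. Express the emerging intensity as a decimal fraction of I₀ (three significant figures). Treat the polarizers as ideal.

I₁ = 651 mW · cos²(55°) = 214.2 mW.
I₂ = I₁ · cos²(30°) = 214.2 · 0.75 = 160.6 mW.
I₃ = I₂ · cos²(29°) = 160.6 · 0.765 = 122.9 mW.
I₄ = I₃ · cos²(23°) = 122.9 · 0.8473 = 104.1 mW.
Transmitted fraction = 0.1599.

I/I₀ ≈ 0.160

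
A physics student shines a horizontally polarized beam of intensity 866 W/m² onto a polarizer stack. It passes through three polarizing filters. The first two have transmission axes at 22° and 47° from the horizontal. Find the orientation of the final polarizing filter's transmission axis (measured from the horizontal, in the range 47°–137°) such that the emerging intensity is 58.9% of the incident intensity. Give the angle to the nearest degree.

θ ≈ 71°

I₁ = I₀ cos²(22° − 0°) = I₀ cos²(22°) = 0.8597 I₀.
I₂ = I₁ cos²(47° − 22°) = 0.8597 I₀ · cos²(25°) = 0.7061 I₀.
Need I₃/I₀ = 0.589, so cos²(θ − 47°) = 0.589 / 0.7061 = 0.8341.
θ − 47° = arccos(√0.8341) = 24.0°, giving θ ≈ 47 + 24.0 = 71.0°.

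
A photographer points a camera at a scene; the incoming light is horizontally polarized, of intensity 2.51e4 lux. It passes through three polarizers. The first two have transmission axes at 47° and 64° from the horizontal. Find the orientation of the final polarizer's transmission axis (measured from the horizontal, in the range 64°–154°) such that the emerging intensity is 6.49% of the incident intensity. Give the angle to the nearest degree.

I₁ = I₀ cos²(47° − 0°) = I₀ cos²(47°) = 0.4651 I₀.
I₂ = I₁ cos²(64° − 47°) = 0.4651 I₀ · cos²(17°) = 0.4254 I₀.
Need I₃/I₀ = 0.0649, so cos²(θ − 64°) = 0.0649 / 0.4254 = 0.1526.
θ − 64° = arccos(√0.1526) = 67.0°, giving θ ≈ 64 + 67.0 = 131.0°.

θ ≈ 131°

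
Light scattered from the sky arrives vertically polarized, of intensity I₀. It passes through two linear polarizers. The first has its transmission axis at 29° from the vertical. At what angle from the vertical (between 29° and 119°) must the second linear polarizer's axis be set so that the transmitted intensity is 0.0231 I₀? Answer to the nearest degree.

I₁ = I₀ cos²(29° − 0°) = I₀ cos²(29°) = 0.765 I₀.
Need I₂/I₀ = 0.0231, so cos²(θ − 29°) = 0.0231 / 0.765 = 0.0302.
θ − 29° = arccos(√0.0302) = 80.0°, giving θ ≈ 29 + 80.0 = 109.0°.

θ ≈ 109°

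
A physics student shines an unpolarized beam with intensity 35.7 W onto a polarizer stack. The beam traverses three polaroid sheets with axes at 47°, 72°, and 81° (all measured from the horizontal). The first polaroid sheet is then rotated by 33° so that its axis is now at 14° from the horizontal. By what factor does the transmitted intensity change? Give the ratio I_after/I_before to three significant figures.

I_new/I_old ≈ 0.342

Before rotation:
Unpolarized light through the first polarizer → I₁ = ½ I₀, now polarized at 47°.
I₂ = I₁ cos²(72° − 47°) = 0.5 I₀ · cos²(25°) = 0.4107 I₀.
I₃ = I₂ cos²(81° − 72°) = 0.4107 I₀ · cos²(9°) = 0.4006 I₀.
After rotation:
Unpolarized light through the first polarizer → I₁ = ½ I₀, now polarized at 14°.
I₂ = I₁ cos²(72° − 14°) = 0.5 I₀ · cos²(58°) = 0.1404 I₀.
I₃ = I₂ cos²(81° − 72°) = 0.1404 I₀ · cos²(9°) = 0.137 I₀.
Ratio = 0.137 / 0.4006 = 0.3419.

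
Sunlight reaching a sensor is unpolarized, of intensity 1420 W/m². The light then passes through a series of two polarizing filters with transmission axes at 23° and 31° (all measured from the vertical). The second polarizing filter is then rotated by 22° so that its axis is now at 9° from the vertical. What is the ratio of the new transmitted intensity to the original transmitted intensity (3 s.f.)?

I_new/I_old ≈ 0.960

Before rotation:
Unpolarized light through the first polarizer → I₁ = ½ I₀, now polarized at 23°.
I₂ = I₁ cos²(31° − 23°) = 0.5 I₀ · cos²(8°) = 0.4903 I₀.
After rotation:
Unpolarized light through the first polarizer → I₁ = ½ I₀, now polarized at 23°.
I₂ = I₁ cos²(9° − 23°) = 0.5 I₀ · cos²(14°) = 0.4707 I₀.
Ratio = 0.4707 / 0.4903 = 0.9601.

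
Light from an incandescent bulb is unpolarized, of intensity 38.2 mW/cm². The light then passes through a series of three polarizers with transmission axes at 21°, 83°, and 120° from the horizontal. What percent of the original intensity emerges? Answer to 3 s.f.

≈ 7.03%

Unpolarized light through the first polarizer → I₁ = 38.2 mW/cm²/2 = 19.1 mW/cm², polarized at 21°.
I₂ = I₁ · cos²(62°) = 19.1 · 0.2204 = 4.21 mW/cm².
I₃ = I₂ · cos²(37°) = 4.21 · 0.6378 = 2.685 mW/cm².
That is 7.029% of the incident intensity.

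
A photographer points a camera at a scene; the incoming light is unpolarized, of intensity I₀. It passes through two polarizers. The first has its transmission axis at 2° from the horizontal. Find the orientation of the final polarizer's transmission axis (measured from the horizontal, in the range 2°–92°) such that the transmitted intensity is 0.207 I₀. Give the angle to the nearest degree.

θ ≈ 52°

Unpolarized light through the first polarizer → I₁ = ½ I₀, now polarized at 2°.
Need I₂/I₀ = 0.207, so cos²(θ − 2°) = 0.207 / 0.5 = 0.414.
θ − 2° = arccos(√0.414) = 50.0°, giving θ ≈ 2 + 50.0 = 52.0°.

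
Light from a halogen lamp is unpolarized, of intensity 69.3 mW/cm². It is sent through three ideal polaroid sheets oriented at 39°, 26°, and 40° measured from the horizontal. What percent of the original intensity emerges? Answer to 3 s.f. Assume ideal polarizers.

≈ 44.7%

Unpolarized light through the first polarizer → I₁ = 69.3 mW/cm²/2 = 34.65 mW/cm², polarized at 39°.
I₂ = I₁ · cos²(13°) = 34.65 · 0.9494 = 32.9 mW/cm².
I₃ = I₂ · cos²(14°) = 32.9 · 0.9415 = 30.97 mW/cm².
That is 44.69% of the incident intensity.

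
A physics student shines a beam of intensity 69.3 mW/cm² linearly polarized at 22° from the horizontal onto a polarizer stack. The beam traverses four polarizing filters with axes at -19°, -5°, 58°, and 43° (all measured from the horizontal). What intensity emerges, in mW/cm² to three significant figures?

I ≈ 7.15 mW/cm²

I₁ = 69.3 mW/cm² · cos²(41°) = 39.47 mW/cm².
I₂ = I₁ · cos²(14°) = 39.47 · 0.9415 = 37.16 mW/cm².
I₃ = I₂ · cos²(63°) = 37.16 · 0.2061 = 7.659 mW/cm².
I₄ = I₃ · cos²(15°) = 7.659 · 0.933 = 7.146 mW/cm².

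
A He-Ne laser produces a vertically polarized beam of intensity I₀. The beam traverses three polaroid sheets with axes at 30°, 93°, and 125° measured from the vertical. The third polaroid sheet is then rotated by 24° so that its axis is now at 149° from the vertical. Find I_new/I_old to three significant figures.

I_new/I_old ≈ 0.435

Before rotation:
By Malus's law, I₁ = I₀ cos²(30° − 0°) = I₀ cos²(30°) = 0.75 I₀.
I₂ = I₁ cos²(93° − 30°) = 0.75 I₀ · cos²(63°) = 0.1546 I₀.
I₃ = I₂ cos²(125° − 93°) = 0.1546 I₀ · cos²(32°) = 0.1112 I₀.
After rotation:
I₁ = I₀ cos²(30° − 0°) = I₀ cos²(30°) = 0.75 I₀.
I₂ = I₁ cos²(93° − 30°) = 0.75 I₀ · cos²(63°) = 0.1546 I₀.
I₃ = I₂ cos²(149° − 93°) = 0.1546 I₀ · cos²(56°) = 0.04834 I₀.
Ratio = 0.04834 / 0.1112 = 0.4348.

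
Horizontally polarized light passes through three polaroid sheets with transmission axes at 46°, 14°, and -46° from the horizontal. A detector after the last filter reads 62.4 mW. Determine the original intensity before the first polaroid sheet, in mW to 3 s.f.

I₀ ≈ 719 mW

By Malus's law, I₁ = I₀ cos²(46° − 0°) = I₀ cos²(46°) = 0.4826 I₀.
I₂ = I₁ cos²(14° − 46°) = 0.4826 I₀ · cos²(32°) = 0.347 I₀.
I₃ = I₂ cos²(-46° − 14°) = 0.347 I₀ · cos²(60°) = 0.08676 I₀.
So 62.4 mW = 0.08676 I₀, giving I₀ = 62.4/0.08676 = 719.2 mW.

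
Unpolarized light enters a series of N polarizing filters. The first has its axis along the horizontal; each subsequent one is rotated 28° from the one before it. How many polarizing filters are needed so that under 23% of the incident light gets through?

N = 5

First polarizer halves the unpolarized light: factor 1/2.
Each further stage multiplies by cos²(28°) = 0.7796.
After N polarizers: T = 0.5·0.7796^(N−1). Require T < 0.23 ⇒ N−1 > ln(0.23/0.5)/ln(0.7796) = 3.12, so N−1 ≥ 4 and N = 5.
Check: N=5 gives T = 0.1847 < 0.23; N=4 gives T = 0.2369.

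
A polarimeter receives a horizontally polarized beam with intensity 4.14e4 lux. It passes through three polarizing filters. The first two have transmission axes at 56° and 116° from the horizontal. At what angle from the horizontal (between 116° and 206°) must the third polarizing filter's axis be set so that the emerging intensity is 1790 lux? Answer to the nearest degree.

I₁ = I₀ cos²(56° − 0°) = I₀ cos²(56°) = 0.3127 I₀.
I₂ = I₁ cos²(116° − 56°) = 0.3127 I₀ · cos²(60°) = 0.07817 I₀.
Target fraction: 1790 / 4.14e4 lux = 0.04324 of I₀.
Need I₃/I₀ = 0.04324, so cos²(θ − 116°) = 0.04324 / 0.07817 = 0.5531.
θ − 116° = arccos(√0.5531) = 42.0°, giving θ ≈ 116 + 42.0 = 158.0°.

θ ≈ 158°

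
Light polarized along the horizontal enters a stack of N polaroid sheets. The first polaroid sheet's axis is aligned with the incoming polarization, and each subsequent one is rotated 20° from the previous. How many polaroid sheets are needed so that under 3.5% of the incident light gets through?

First polarizer is aligned with the polarization: full transmission.
Each further stage multiplies by cos²(20°) = 0.883.
After N polarizers: T = 0.883^(N−1). Require T < 0.035 ⇒ N−1 > ln(0.035)/ln(0.883) = 26.95, so N−1 ≥ 27 and N = 28.
Check: N=28 gives T = 0.03477 < 0.035; N=27 gives T = 0.03938.

N = 28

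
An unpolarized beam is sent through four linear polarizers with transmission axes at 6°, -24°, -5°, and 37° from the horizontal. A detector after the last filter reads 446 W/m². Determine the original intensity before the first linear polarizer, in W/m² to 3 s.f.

I₀ ≈ 2410 W/m²

Unpolarized light through the first polarizer → I₁ = ½ I₀, now polarized at 6°.
I₂ = I₁ cos²(-24° − 6°) = 0.5 I₀ · cos²(30°) = 0.375 I₀.
I₃ = I₂ cos²(-5° + 24°) = 0.375 I₀ · cos²(19°) = 0.3353 I₀.
I₄ = I₃ cos²(37° + 5°) = 0.3353 I₀ · cos²(42°) = 0.1851 I₀.
So 446 W/m² = 0.1851 I₀, giving I₀ = 446/0.1851 = 2409 W/m².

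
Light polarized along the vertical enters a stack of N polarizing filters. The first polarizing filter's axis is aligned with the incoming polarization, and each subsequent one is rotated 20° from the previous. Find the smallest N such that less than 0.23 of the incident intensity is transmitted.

N = 13

First polarizer is aligned with the polarization: full transmission.
Each further stage multiplies by cos²(20°) = 0.883.
After N polarizers: T = 0.883^(N−1). Require T < 0.23 ⇒ N−1 > ln(0.23)/ln(0.883) = 11.81, so N−1 ≥ 12 and N = 13.
Check: N=13 gives T = 0.2247 < 0.23; N=12 gives T = 0.2545.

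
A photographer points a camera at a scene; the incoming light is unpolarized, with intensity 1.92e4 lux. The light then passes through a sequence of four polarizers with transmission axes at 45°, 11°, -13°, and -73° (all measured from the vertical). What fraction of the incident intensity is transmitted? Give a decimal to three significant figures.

I/I₀ ≈ 0.0717

Unpolarized light through the first polarizer → I₁ = 1.92e4 lux/2 = 9600 lux, polarized at 45°.
I₂ = I₁ · cos²(34°) = 9600 · 0.6873 = 6598 lux.
I₃ = I₂ · cos²(24°) = 6598 · 0.8346 = 5507 lux.
I₄ = I₃ · cos²(60°) = 5507 · 0.25 = 1377 lux.
Transmitted fraction = 0.0717.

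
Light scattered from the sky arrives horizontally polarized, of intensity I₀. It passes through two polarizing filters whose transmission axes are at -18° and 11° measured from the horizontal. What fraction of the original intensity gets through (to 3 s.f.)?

≈ 0.692 I₀

I₁ = I₀ cos²(-18° − 0°) = I₀ cos²(18°) = 0.9045 I₀.
I₂ = I₁ cos²(11° + 18°) = 0.9045 I₀ · cos²(29°) = 0.6919 I₀.
Transmitted fraction = 0.6919.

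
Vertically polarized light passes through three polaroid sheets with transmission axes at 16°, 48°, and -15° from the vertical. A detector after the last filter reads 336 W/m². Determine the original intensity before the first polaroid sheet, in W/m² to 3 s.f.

By Malus's law, I₁ = I₀ cos²(16° − 0°) = I₀ cos²(16°) = 0.924 I₀.
I₂ = I₁ cos²(48° − 16°) = 0.924 I₀ · cos²(32°) = 0.6645 I₀.
I₃ = I₂ cos²(-15° − 48°) = 0.6645 I₀ · cos²(63°) = 0.137 I₀.
So 336 W/m² = 0.137 I₀, giving I₀ = 336/0.137 = 2453 W/m².

I₀ ≈ 2450 W/m²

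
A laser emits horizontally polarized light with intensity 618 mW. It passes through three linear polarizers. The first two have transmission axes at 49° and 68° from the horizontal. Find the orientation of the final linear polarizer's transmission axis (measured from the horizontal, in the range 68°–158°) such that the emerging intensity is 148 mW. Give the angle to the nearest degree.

I₁ = I₀ cos²(49° − 0°) = I₀ cos²(49°) = 0.4304 I₀.
I₂ = I₁ cos²(68° − 49°) = 0.4304 I₀ · cos²(19°) = 0.3848 I₀.
Target fraction: 148 / 618 mW = 0.2395 of I₀.
Need I₃/I₀ = 0.2395, so cos²(θ − 68°) = 0.2395 / 0.3848 = 0.6224.
θ − 68° = arccos(√0.6224) = 37.9°, giving θ ≈ 68 + 37.9 = 105.9°.

θ ≈ 106°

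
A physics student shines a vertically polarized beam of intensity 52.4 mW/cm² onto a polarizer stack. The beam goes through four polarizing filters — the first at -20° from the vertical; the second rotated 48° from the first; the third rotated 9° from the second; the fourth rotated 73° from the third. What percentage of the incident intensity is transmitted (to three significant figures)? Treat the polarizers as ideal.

≈ 3.30%

By Malus's law, I₁ = 52.4 mW/cm² · cos²(20°) = 46.27 mW/cm².
I₂ = I₁ · cos²(48°) = 46.27 · 0.4477 = 20.72 mW/cm².
I₃ = I₂ · cos²(9°) = 20.72 · 0.9755 = 20.21 mW/cm².
I₄ = I₃ · cos²(73°) = 20.21 · 0.08548 = 1.728 mW/cm².
That is 3.297% of the incident intensity.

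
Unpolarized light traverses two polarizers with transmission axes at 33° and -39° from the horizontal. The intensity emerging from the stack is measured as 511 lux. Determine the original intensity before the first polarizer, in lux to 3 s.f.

I₀ ≈ 1.07e4 lux

Unpolarized light through the first polarizer → I₁ = ½ I₀, now polarized at 33°.
I₂ = I₁ cos²(-39° − 33°) = 0.5 I₀ · cos²(72°) = 0.04775 I₀.
So 511 lux = 0.04775 I₀, giving I₀ = 511/0.04775 = 1.07e+04 lux.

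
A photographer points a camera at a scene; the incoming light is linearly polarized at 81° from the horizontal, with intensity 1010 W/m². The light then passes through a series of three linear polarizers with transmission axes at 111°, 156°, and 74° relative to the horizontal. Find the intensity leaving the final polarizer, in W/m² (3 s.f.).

I ≈ 7.34 W/m²

By Malus's law, I₁ = 1010 W/m² · cos²(30°) = 757.5 W/m².
I₂ = I₁ · cos²(45°) = 757.5 · 0.5 = 378.8 W/m².
I₃ = I₂ · cos²(82°) = 378.8 · 0.01937 = 7.336 W/m².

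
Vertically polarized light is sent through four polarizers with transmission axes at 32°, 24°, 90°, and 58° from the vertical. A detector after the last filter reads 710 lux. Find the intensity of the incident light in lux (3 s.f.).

I₀ ≈ 8460 lux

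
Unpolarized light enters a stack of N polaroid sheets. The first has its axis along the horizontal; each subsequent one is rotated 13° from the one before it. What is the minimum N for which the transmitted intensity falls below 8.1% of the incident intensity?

N = 37

First polarizer halves the unpolarized light: factor 1/2.
Each further stage multiplies by cos²(13°) = 0.9494.
After N polarizers: T = 0.5·0.9494^(N−1). Require T < 0.081 ⇒ N−1 > ln(0.081/0.5)/ln(0.9494) = 35.05, so N−1 ≥ 36 and N = 37.
Check: N=37 gives T = 0.07711 < 0.081; N=36 gives T = 0.08122.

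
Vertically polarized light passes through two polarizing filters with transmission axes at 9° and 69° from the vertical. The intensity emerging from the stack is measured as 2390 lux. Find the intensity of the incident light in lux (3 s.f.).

I₀ ≈ 9800 lux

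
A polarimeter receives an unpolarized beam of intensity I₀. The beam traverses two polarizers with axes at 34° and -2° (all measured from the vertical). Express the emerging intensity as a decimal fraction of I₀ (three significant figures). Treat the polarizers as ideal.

≈ 0.327 I₀

Unpolarized light through the first polarizer → I₁ = ½ I₀, now polarized at 34°.
I₂ = I₁ cos²(-2° − 34°) = 0.5 I₀ · cos²(36°) = 0.3273 I₀.
Transmitted fraction = 0.3273.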